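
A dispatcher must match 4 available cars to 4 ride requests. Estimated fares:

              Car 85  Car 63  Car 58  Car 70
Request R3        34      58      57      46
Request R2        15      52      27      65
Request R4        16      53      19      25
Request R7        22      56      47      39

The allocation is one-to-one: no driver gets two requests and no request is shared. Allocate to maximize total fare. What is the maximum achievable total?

Max total: $199

Optimal: Car 85→Request R3 ($34), Car 63→Request R4 ($53), Car 58→Request R7 ($47), Car 70→Request R2 ($65) — total 34+53+47+65 = $199.
Column-greedy (each request in turn goes to its best remaining driver) gives $164, worse by 35.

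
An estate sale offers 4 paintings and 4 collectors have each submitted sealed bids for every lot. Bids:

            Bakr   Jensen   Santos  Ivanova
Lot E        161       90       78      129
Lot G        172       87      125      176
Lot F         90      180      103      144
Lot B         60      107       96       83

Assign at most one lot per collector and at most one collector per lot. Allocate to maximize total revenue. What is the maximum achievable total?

Max total: $613

This is a one-to-one assignment (maximum-weight bipartite matching).
Optimal: Bakr→Lot E ($161), Jensen→Lot F ($180), Santos→Lot B ($96), Ivanova→Lot G ($176) — total 161+180+96+176 = $613.
Row-greedy (each collector in turn takes its best remaining lot) gives $577, worse by 36.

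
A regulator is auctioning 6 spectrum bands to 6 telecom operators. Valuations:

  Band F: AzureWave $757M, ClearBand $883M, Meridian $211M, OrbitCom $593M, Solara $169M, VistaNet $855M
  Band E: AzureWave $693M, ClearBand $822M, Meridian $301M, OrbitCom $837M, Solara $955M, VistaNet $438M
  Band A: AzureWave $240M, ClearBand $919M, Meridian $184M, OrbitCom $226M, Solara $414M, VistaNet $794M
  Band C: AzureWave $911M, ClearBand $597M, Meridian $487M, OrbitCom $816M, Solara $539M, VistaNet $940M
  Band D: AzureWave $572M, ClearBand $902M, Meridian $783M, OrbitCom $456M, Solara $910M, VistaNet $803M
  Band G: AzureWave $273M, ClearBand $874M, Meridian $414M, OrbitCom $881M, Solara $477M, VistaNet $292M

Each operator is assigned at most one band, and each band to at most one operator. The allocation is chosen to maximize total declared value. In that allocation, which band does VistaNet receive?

VistaNet receives Band F.

This is the linear assignment problem.
Optimal: AzureWave→Band C ($911M), ClearBand→Band A ($919M), Meridian→Band D ($783M), OrbitCom→Band G ($881M), Solara→Band E ($955M), VistaNet→Band F ($855M) — total 911+919+783+881+955+855 = $5304M.
Column-greedy (each band in turn goes to its best remaining operator) gives $5207M, worse by 97.
Next-best assignment: AzureWave→Band F, ClearBand→Band A, Meridian→Band D, OrbitCom→Band G, Solara→Band E, VistaNet→Band C = $5235M.
VistaNet's own top band is Band C ($940M), but forcing VistaNet→Band C and reassigning the rest optimally gives only $5235M — worse by 69.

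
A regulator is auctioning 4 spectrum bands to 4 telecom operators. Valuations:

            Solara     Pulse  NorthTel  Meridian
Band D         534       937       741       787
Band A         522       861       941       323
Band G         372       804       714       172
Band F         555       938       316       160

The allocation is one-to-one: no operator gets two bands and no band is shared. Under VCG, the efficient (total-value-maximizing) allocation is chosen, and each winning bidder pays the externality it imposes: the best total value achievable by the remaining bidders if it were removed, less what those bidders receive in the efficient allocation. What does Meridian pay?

Meridian pays $133M.

Efficient allocation: Solara→Band F ($555M), Pulse→Band G ($804M), NorthTel→Band A ($941M), Meridian→Band D ($787M); total welfare W = $3087M.
Meridian receives Band D at value $787M, so the others get W − 787 = $2300M.
Without Meridian: best allocation of the remaining 3 bidders over all 4 bands is Solara→Band F ($555M), Pulse→Band D ($937M), NorthTel→Band A ($941M), total $2433M.
VCG payment = (others' best without Meridian) − (others' welfare with Meridian) = 2433 − 2300 = $133M.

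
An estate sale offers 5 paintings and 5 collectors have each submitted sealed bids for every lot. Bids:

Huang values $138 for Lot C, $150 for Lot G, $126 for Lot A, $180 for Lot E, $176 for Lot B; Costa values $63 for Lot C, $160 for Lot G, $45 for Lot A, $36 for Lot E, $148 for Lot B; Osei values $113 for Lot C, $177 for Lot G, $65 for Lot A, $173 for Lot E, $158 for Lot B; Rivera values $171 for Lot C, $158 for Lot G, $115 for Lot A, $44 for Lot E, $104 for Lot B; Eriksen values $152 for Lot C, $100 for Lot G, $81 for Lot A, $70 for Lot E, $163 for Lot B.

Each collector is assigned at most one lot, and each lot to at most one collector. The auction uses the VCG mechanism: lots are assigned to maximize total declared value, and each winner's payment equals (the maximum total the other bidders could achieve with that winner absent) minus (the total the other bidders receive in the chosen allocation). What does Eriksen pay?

Eriksen pays $50.

Efficient allocation: Huang→Lot A ($126), Costa→Lot G ($160), Osei→Lot E ($173), Rivera→Lot C ($171), Eriksen→Lot B ($163); total welfare W = $793.
Eriksen receives Lot B at value $163, so the others get W − 163 = $630.
Without Eriksen: best allocation of the remaining 4 bidders over all 5 lots is Huang→Lot B ($176), Costa→Lot G ($160), Osei→Lot E ($173), Rivera→Lot C ($171), total $680.
VCG payment = (others' best without Eriksen) − (others' welfare with Eriksen) = 680 − 630 = $50.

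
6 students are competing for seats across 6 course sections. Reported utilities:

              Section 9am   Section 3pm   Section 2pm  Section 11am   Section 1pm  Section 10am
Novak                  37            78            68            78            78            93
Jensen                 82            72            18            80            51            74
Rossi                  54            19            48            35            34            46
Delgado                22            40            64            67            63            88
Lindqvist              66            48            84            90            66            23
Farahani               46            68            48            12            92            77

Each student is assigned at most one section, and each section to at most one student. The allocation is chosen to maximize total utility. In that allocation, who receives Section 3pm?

Optimal: Novak→Section 3pm (78 points), Jensen→Section 9am (82 points), Rossi→Section 2pm (48 points), Delgado→Section 10am (88 points), Lindqvist→Section 11am (90 points), Farahani→Section 1pm (92 points) — total 78+82+48+88+90+92 = 478 points.
Checked against all permutations: 478 points is optimal.
Novak's own top section is Section 10am (93 points), but forcing Novak→Section 10am and reassigning the rest optimally gives only 465 points — worse by 13.

Novak receives Section 3pm.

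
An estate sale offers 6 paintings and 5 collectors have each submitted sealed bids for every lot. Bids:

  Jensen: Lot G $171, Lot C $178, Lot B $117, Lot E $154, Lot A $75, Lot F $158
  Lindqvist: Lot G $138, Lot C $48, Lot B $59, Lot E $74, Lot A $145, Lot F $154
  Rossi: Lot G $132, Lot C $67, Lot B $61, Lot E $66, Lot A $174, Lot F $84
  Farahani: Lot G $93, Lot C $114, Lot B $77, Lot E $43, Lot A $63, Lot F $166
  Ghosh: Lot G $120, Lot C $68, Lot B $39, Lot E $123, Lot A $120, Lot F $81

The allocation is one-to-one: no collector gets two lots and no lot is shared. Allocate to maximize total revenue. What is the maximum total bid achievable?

Maximum total: $779

Optimal: Jensen→Lot C ($178), Lindqvist→Lot G ($138), Rossi→Lot A ($174), Farahani→Lot F ($166), Ghosh→Lot E ($123) — total 178+138+174+166+123 = $779.
Next-best assignment: Jensen→Lot C, Lindqvist→Lot A, Rossi→Lot G, Farahani→Lot F, Ghosh→Lot E = $744.
Swapping Jensen↔Ghosh (Jensen→Lot E $154, Ghosh→Lot C $68) loses 79.
Checked against all permutations: $779 is optimal.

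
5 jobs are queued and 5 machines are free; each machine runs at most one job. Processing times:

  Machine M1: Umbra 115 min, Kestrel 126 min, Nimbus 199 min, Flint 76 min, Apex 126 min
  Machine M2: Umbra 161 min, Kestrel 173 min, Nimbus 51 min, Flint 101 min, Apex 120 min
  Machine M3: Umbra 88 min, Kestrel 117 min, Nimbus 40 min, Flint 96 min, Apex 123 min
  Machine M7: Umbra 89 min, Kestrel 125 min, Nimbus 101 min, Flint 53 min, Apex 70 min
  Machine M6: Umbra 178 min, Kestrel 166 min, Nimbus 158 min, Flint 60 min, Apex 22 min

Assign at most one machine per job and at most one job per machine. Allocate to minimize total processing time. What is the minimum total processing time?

Minimum total: 340 min

Optimal: Umbra→Machine M3 (88 min), Kestrel→Machine M1 (126 min), Nimbus→Machine M2 (51 min), Flint→Machine M7 (53 min), Apex→Machine M6 (22 min) — total 88+126+51+53+22 = 340 min.
Min-entry greedy (repeatedly take the single cheapest remaining cell) gives 403 min, worse by 63.
Next-best assignment: Umbra→Machine M7, Kestrel→Machine M3, Nimbus→Machine M2, Flint→Machine M1, Apex→Machine M6 = 355 min.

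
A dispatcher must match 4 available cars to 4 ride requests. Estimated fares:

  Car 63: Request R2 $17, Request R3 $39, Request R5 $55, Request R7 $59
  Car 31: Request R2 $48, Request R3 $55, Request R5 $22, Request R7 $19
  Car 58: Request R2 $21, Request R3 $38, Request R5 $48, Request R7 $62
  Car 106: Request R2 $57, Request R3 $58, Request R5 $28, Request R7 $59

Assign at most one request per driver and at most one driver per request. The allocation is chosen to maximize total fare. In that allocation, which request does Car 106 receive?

Optimal: Car 63→Request R5 ($55), Car 31→Request R3 ($55), Car 58→Request R7 ($62), Car 106→Request R2 ($57) — total 55+55+62+57 = $229.
Row-greedy (each driver in turn takes its best remaining request) gives $219, worse by 10.
Next-best assignment: Car 63→Request R5, Car 31→Request R2, Car 58→Request R7, Car 106→Request R3 = $223.
Car 106's own top request is Request R7 ($59), but forcing Car 106→Request R7 and reassigning the rest optimally gives only $200 — worse by 29.

Car 106 receives Request R2.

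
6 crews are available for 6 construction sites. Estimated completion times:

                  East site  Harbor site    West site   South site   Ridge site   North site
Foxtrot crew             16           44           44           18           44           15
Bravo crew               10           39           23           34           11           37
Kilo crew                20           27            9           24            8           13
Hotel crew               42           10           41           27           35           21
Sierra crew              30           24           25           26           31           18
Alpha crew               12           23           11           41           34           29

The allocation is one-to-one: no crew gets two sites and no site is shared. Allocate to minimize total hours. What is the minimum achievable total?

Optimal: Foxtrot crew→South site (18 hours), Bravo crew→East site (10 hours), Kilo crew→Ridge site (8 hours), Hotel crew→Harbor site (10 hours), Sierra crew→North site (18 hours), Alpha crew→West site (11 hours) — total 18+10+8+10+18+11 = 75 hours.
Row-greedy (each crew in turn takes its cheapest remaining site) gives 109 hours, worse by 34.
Swapping Bravo crew↔Kilo crew (Bravo crew→Ridge site 11 hours, Kilo crew→East site 20 hours) adds 13.
Checked against all permutations: 75 hours is optimal.

Min total: 75 hours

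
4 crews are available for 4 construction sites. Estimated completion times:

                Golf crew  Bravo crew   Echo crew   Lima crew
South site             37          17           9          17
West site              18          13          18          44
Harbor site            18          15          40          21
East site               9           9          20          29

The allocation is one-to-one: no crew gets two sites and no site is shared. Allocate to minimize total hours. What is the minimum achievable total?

Min total: 52 hours

Optimal: Golf crew→East site (9 hours), Bravo crew→West site (13 hours), Echo crew→South site (9 hours), Lima crew→Harbor site (21 hours) — total 9+13+9+21 = 52 hours.
Column-greedy (each site in turn goes to its cheapest remaining crew) gives 69 hours, worse by 17.
Next-best assignment: Golf crew→West site, Bravo crew→East site, Echo crew→South site, Lima crew→Harbor site = 57 hours.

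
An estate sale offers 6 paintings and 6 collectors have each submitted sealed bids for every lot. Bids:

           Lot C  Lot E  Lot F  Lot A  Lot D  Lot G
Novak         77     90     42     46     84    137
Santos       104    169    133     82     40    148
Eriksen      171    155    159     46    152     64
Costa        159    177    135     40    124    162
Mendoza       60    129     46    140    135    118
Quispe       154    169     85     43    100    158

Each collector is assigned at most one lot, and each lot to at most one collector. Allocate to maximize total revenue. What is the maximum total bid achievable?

Maximum total: $893

Optimal: Novak→Lot G ($137), Santos→Lot F ($133), Eriksen→Lot D ($152), Costa→Lot E ($177), Mendoza→Lot A ($140), Quispe→Lot C ($154) — total 137+133+152+177+140+154 = $893.
Max-entry greedy (repeatedly take the single best remaining cell) gives $863, worse by 30.
Checked against all permutations: $893 is optimal.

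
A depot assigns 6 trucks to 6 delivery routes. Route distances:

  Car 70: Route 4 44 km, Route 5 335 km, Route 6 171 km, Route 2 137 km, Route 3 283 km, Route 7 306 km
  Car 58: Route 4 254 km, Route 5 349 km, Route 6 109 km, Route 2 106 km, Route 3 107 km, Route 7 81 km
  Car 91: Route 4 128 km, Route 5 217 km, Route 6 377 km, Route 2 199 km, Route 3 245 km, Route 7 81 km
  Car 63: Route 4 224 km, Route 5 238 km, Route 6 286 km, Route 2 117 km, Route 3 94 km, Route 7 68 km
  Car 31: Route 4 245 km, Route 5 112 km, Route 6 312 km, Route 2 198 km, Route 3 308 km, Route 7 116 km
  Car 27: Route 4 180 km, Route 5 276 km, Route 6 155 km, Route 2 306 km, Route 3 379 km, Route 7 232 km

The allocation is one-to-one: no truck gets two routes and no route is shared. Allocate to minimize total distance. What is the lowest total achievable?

Optimal: Car 70→Route 4 (44 km), Car 58→Route 2 (106 km), Car 91→Route 7 (81 km), Car 63→Route 3 (94 km), Car 31→Route 5 (112 km), Car 27→Route 6 (155 km) — total 44+106+81+94+112+155 = 592 km.
Min-entry greedy (repeatedly take the single cheapest remaining cell) gives 730 km, worse by 138.
Next-best assignment: Car 70→Route 4, Car 58→Route 3, Car 91→Route 7, Car 63→Route 2, Car 31→Route 5, Car 27→Route 6 = 616 km.
Swapping Car 58↔Car 70 (Car 58→Route 4 254 km, Car 70→Route 2 137 km) adds 241.

Minimum total: 592 km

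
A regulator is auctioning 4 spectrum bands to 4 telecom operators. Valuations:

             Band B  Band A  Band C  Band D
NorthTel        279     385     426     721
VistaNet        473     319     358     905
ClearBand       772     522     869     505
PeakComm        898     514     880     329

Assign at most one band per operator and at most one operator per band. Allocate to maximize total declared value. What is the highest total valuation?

Optimal: NorthTel→Band A ($385M), VistaNet→Band D ($905M), ClearBand→Band C ($869M), PeakComm→Band B ($898M) — total 385+905+869+898 = $3057M.
Row-greedy (each operator in turn takes its best remaining band) gives $2577M, worse by 480.
Next-best assignment: NorthTel→Band A, VistaNet→Band D, ClearBand→Band B, PeakComm→Band C = $2942M.
Swapping NorthTel↔VistaNet (NorthTel→Band D $721M, VistaNet→Band A $319M) loses 250.
Every other assignment is strictly worse.

Max total: $3057M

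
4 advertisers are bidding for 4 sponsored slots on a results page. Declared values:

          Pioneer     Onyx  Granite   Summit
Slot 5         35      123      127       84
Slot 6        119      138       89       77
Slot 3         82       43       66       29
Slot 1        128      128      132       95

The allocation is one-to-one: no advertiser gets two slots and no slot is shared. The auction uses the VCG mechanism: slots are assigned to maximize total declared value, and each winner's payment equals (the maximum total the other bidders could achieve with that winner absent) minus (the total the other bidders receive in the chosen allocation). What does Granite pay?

Granite pays $35.

Efficient allocation: Pioneer→Slot 3 ($82), Onyx→Slot 6 ($138), Granite→Slot 5 ($127), Summit→Slot 1 ($95); total welfare W = $442.
Granite receives Slot 5 at value $127, so the others get W − 127 = $315.
Without Granite: best allocation of the remaining 3 bidders over all 4 slots is Pioneer→Slot 1 ($128), Onyx→Slot 6 ($138), Summit→Slot 5 ($84), total $350.
VCG payment = (others' best without Granite) − (others' welfare with Granite) = 350 − 315 = $35.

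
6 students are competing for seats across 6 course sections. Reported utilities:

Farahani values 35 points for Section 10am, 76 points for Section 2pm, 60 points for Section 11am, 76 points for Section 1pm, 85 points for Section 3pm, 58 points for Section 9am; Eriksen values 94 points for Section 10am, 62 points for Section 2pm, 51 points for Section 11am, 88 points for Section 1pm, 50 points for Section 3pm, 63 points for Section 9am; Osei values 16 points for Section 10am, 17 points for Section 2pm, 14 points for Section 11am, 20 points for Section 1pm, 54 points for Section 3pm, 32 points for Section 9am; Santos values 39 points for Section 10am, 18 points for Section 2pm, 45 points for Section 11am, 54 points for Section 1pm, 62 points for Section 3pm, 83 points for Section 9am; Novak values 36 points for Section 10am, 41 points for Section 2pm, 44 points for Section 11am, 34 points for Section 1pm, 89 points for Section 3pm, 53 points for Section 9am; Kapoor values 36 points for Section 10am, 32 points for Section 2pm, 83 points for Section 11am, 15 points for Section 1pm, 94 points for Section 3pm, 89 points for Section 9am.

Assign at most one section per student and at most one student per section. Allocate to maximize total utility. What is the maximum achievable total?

Maximum total: 445 points

Optimal: Farahani→Section 2pm (76 points), Eriksen→Section 10am (94 points), Osei→Section 1pm (20 points), Santos→Section 9am (83 points), Novak→Section 3pm (89 points), Kapoor→Section 11am (83 points) — total 76+94+20+83+89+83 = 445 points.
Row-greedy (each student in turn takes its best remaining section) gives 341 points, worse by 104.
Swapping Novak↔Santos (Novak→Section 9am 53 points, Santos→Section 3pm 62 points) loses 57.
Every other assignment is strictly worse.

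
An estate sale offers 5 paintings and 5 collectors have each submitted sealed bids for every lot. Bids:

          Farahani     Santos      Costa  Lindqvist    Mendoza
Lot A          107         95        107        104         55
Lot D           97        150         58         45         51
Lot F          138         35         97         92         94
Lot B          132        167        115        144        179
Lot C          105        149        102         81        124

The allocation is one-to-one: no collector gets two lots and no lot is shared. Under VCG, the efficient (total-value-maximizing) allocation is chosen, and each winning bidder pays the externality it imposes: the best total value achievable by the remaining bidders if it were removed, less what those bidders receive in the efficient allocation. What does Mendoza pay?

Mendoza pays $45.

Efficient allocation: Farahani→Lot F ($138), Santos→Lot D ($150), Costa→Lot C ($102), Lindqvist→Lot A ($104), Mendoza→Lot B ($179); total welfare W = $673.
Mendoza receives Lot B at value $179, so the others get W − 179 = $494.
Without Mendoza: best allocation of the remaining 4 bidders over all 5 lots is Farahani→Lot F ($138), Santos→Lot D ($150), Costa→Lot A ($107), Lindqvist→Lot B ($144), total $539.
VCG payment = (others' best without Mendoza) − (others' welfare with Mendoza) = 539 − 494 = $45.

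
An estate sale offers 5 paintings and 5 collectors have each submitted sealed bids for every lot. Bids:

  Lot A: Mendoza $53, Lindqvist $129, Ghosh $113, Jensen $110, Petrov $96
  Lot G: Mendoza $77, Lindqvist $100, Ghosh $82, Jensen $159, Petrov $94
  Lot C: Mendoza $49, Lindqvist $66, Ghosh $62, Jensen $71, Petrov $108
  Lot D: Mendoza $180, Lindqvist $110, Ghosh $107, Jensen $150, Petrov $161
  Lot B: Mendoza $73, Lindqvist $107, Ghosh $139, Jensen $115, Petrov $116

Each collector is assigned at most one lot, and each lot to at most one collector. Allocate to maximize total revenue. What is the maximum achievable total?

Max total: $715

Optimal: Mendoza→Lot D ($180), Lindqvist→Lot A ($129), Ghosh→Lot B ($139), Jensen→Lot G ($159), Petrov→Lot C ($108) — total 180+129+139+159+108 = $715.
Checked against all permutations: $715 is optimal.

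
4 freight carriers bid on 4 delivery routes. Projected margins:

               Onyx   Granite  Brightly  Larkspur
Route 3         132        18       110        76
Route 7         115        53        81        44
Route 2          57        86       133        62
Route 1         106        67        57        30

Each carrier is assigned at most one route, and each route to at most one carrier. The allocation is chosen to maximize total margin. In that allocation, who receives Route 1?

Optimal: Onyx→Route 7 ($115k), Granite→Route 1 ($67k), Brightly→Route 2 ($133k), Larkspur→Route 3 ($76k) — total 115+67+133+76 = $391k.
Next-best assignment: Onyx→Route 3, Granite→Route 1, Brightly→Route 2, Larkspur→Route 7 = $376k.
Granite's own top route is Route 2 ($86k), but forcing Granite→Route 2 and reassigning the rest optimally gives only $349k — worse by 42.

Granite receives Route 1.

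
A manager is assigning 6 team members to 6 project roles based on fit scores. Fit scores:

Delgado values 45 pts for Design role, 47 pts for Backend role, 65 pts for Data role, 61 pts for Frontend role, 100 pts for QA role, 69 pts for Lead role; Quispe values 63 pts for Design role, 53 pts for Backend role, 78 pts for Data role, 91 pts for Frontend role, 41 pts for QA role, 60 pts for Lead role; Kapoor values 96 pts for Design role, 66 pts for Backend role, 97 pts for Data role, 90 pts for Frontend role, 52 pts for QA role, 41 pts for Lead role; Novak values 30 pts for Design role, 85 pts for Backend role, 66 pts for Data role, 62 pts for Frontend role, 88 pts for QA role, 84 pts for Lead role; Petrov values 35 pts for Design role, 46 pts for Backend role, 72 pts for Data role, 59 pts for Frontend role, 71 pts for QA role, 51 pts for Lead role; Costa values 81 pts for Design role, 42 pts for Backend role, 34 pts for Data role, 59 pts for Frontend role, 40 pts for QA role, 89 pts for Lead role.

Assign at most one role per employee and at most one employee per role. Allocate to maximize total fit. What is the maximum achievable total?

Maximum total: 533 pts

Optimal: Delgado→QA role (100 pts), Quispe→Frontend role (91 pts), Kapoor→Design role (96 pts), Novak→Backend role (85 pts), Petrov→Data role (72 pts), Costa→Lead role (89 pts) — total 100+91+96+85+72+89 = 533 pts.
Max-entry greedy (repeatedly take the single best remaining cell) gives 497 pts, worse by 36.
Next-best assignment: Delgado→QA role, Quispe→Data role, Kapoor→Design role, Novak→Backend role, Petrov→Frontend role, Costa→Lead role = 507 pts.
No other one-to-one assignment exceeds 533 pts.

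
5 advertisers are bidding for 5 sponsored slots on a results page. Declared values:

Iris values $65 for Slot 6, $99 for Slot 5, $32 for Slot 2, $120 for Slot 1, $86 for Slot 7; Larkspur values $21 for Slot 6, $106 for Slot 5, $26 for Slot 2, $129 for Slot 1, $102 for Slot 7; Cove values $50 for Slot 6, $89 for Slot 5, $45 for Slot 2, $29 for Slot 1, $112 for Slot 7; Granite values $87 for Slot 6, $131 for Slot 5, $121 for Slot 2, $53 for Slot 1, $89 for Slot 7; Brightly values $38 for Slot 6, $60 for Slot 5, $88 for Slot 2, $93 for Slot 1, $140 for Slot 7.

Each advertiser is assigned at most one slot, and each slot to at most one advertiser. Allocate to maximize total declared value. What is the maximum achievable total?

Optimal: Iris→Slot 6 ($65), Larkspur→Slot 1 ($129), Cove→Slot 5 ($89), Granite→Slot 2 ($121), Brightly→Slot 7 ($140) — total 65+129+89+121+140 = $544.
Column-greedy (each slot in turn goes to its best remaining advertiser) gives $513, worse by 31.
Swapping Iris↔Granite (Iris→Slot 2 $32, Granite→Slot 6 $87) loses 67.
Checked against all permutations: $544 is optimal.

Maximum total: $544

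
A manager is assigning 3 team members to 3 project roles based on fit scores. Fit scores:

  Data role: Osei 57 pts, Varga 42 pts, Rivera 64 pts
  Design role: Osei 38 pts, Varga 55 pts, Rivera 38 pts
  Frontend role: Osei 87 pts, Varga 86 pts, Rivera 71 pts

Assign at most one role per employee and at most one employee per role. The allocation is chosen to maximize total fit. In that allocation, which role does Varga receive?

Varga receives Design role.

Optimal: Osei→Frontend role (87 pts), Varga→Design role (55 pts), Rivera→Data role (64 pts) — total 87+55+64 = 206 pts.
Next-best assignment: Osei→Design role, Varga→Frontend role, Rivera→Data role = 188 pts.
No other one-to-one assignment exceeds 206 pts.
Varga's own top role is Frontend role (86 pts), but forcing Varga→Frontend role and reassigning the rest optimally gives only 188 pts — worse by 18.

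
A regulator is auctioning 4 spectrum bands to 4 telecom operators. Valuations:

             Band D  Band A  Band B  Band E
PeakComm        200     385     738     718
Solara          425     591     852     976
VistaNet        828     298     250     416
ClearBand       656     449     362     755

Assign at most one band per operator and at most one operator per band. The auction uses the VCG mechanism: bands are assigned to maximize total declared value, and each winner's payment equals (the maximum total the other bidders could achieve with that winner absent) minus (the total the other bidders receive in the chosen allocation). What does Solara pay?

Efficient allocation: PeakComm→Band B ($738M), Solara→Band E ($976M), VistaNet→Band D ($828M), ClearBand→Band A ($449M); total welfare W = $2991M.
Solara receives Band E at value $976M, so the others get W − 976 = $2015M.
Without Solara: best allocation of the remaining 3 bidders over all 4 bands is PeakComm→Band B ($738M), VistaNet→Band D ($828M), ClearBand→Band E ($755M), total $2321M.
VCG payment = (others' best without Solara) − (others' welfare with Solara) = 2321 − 2015 = $306M.

Solara pays $306M.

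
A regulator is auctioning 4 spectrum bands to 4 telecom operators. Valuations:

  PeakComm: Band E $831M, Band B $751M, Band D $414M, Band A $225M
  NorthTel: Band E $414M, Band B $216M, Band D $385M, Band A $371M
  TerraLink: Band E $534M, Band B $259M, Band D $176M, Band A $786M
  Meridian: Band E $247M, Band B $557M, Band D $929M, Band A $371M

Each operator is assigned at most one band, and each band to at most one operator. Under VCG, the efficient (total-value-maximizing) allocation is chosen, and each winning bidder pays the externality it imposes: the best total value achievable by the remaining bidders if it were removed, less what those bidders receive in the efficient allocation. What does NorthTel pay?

Efficient allocation: PeakComm→Band B ($751M), NorthTel→Band E ($414M), TerraLink→Band A ($786M), Meridian→Band D ($929M); total welfare W = $2880M.
NorthTel receives Band E at value $414M, so the others get W − 414 = $2466M.
Without NorthTel: best allocation of the remaining 3 bidders over all 4 bands is PeakComm→Band E ($831M), TerraLink→Band A ($786M), Meridian→Band D ($929M), total $2546M.
VCG payment = (others' best without NorthTel) − (others' welfare with NorthTel) = 2546 − 2466 = $80M.

NorthTel pays $80M.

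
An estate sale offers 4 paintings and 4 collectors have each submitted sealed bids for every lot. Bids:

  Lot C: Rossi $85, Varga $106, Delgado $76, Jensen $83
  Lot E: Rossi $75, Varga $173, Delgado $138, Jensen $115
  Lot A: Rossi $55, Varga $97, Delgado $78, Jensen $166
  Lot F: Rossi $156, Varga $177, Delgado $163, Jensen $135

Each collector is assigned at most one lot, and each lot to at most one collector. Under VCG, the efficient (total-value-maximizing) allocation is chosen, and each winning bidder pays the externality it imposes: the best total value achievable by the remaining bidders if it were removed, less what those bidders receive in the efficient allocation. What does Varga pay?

Varga pays $46.

Efficient allocation: Rossi→Lot C ($85), Varga→Lot E ($173), Delgado→Lot F ($163), Jensen→Lot A ($166); total welfare W = $587.
Varga receives Lot E at value $173, so the others get W − 173 = $414.
Without Varga: best allocation of the remaining 3 bidders over all 4 lots is Rossi→Lot F ($156), Delgado→Lot E ($138), Jensen→Lot A ($166), total $460.
VCG payment = (others' best without Varga) − (others' welfare with Varga) = 460 − 414 = $46.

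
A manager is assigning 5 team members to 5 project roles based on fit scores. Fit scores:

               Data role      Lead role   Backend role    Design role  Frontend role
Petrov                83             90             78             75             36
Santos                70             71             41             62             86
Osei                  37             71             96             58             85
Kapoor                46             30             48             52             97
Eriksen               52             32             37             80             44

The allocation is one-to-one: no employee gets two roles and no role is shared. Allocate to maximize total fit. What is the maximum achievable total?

Optimal: Petrov→Lead role (90 pts), Santos→Data role (70 pts), Osei→Backend role (96 pts), Kapoor→Frontend role (97 pts), Eriksen→Design role (80 pts) — total 90+70+96+97+80 = 433 pts.
Column-greedy (each role in turn goes to its best remaining employee) gives 427 pts, worse by 6.
Next-best assignment: Petrov→Data role, Santos→Lead role, Osei→Backend role, Kapoor→Frontend role, Eriksen→Design role = 427 pts.
Checked against all permutations: 433 pts is optimal.

Maximum total: 433 pts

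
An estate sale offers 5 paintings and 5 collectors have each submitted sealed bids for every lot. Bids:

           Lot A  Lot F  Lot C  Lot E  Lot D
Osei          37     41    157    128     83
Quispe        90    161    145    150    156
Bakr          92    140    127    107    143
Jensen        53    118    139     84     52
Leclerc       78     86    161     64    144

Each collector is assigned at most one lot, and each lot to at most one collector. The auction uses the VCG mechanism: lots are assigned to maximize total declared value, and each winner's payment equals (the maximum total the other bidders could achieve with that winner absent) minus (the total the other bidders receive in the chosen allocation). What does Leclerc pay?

Leclerc pays $51.

Efficient allocation: Osei→Lot E ($128), Quispe→Lot F ($161), Bakr→Lot A ($92), Jensen→Lot C ($139), Leclerc→Lot D ($144); total welfare W = $664.
Leclerc receives Lot D at value $144, so the others get W − 144 = $520.
Without Leclerc: best allocation of the remaining 4 bidders over all 5 lots is Osei→Lot E ($128), Quispe→Lot F ($161), Bakr→Lot D ($143), Jensen→Lot C ($139), total $571.
VCG payment = (others' best without Leclerc) − (others' welfare with Leclerc) = 571 − 520 = $51.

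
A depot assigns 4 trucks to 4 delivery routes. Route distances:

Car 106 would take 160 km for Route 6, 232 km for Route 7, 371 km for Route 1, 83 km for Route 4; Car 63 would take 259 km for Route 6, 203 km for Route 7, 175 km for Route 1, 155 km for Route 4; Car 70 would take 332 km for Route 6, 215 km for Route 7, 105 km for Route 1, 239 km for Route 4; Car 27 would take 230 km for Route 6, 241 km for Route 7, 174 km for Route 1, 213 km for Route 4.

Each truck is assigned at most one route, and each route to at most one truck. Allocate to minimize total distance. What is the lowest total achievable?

Optimal: Car 106→Route 4 (83 km), Car 63→Route 7 (203 km), Car 70→Route 1 (105 km), Car 27→Route 6 (230 km) — total 83+203+105+230 = 621 km.
Next-best assignment: Car 106→Route 6, Car 63→Route 4, Car 70→Route 1, Car 27→Route 7 = 661 km.
No other one-to-one assignment undercuts 621 km.

Minimum total: 621 km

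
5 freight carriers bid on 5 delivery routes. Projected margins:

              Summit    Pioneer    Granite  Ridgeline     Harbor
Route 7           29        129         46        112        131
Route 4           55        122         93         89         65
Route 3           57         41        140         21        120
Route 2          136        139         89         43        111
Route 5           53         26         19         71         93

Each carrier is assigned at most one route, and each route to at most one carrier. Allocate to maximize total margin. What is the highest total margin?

Optimal: Summit→Route 2 ($136k), Pioneer→Route 4 ($122k), Granite→Route 3 ($140k), Ridgeline→Route 7 ($112k), Harbor→Route 5 ($93k) — total 136+122+140+112+93 = $603k.
Row-greedy (each carrier in turn takes its best remaining route) gives $587k, worse by 16.
Next-best assignment: Summit→Route 2, Pioneer→Route 4, Granite→Route 3, Ridgeline→Route 5, Harbor→Route 7 = $600k.
Swapping Pioneer↔Ridgeline (Pioneer→Route 7 $129k, Ridgeline→Route 4 $89k) loses 16.
No other one-to-one assignment exceeds $603k.

Maximum total: $603k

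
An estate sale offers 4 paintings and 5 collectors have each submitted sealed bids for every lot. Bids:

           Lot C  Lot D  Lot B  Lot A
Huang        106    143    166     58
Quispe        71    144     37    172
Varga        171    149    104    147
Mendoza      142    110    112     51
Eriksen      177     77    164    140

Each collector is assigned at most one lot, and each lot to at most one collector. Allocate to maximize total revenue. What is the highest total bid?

Optimal: Eriksen→Lot C ($177), Varga→Lot D ($149), Huang→Lot B ($166), Quispe→Lot A ($172) — total 177+149+166+172 = $664.
Swapping Quispe↔Huang (Quispe→Lot B $37, Huang→Lot A $58) loses 243.

Maximum total: $664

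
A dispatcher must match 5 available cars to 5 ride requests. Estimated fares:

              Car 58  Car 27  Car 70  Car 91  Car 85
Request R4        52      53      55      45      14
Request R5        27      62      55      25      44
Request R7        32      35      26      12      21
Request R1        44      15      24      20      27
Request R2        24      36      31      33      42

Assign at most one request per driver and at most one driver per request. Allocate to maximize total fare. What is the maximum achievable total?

Max total: $221

Optimal: Car 58→Request R1 ($44), Car 27→Request R7 ($35), Car 70→Request R5 ($55), Car 91→Request R4 ($45), Car 85→Request R2 ($42) — total 44+35+55+45+42 = $221.
Row-greedy (each driver in turn takes its best remaining request) gives $186, worse by 35.
Swapping Car 27↔Car 85 (Car 27→Request R2 $36, Car 85→Request R7 $21) loses 20.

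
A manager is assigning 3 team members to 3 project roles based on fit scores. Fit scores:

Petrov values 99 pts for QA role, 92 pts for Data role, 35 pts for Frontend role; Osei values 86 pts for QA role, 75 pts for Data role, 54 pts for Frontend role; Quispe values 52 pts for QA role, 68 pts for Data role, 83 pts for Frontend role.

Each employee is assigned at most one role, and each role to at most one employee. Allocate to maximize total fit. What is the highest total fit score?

This is the linear assignment problem.
Optimal: Petrov→Data role (92 pts), Osei→QA role (86 pts), Quispe→Frontend role (83 pts) — total 92+86+83 = 261 pts.
Max-entry greedy (repeatedly take the single best remaining cell) gives 257 pts, worse by 4.
No other one-to-one assignment exceeds 261 pts.

Max total: 261 pts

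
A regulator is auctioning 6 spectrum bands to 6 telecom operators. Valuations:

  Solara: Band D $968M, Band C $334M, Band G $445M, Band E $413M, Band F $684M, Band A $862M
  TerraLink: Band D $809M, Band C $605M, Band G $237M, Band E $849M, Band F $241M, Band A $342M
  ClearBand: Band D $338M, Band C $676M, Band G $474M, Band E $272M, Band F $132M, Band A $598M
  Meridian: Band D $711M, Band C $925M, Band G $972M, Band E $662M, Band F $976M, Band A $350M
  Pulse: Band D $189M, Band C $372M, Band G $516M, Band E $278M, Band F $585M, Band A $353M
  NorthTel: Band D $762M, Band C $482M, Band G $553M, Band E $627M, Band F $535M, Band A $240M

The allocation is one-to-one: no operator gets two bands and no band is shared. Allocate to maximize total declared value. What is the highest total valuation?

Maximum total: $4706M

Treat this as an assignment problem: match each operator to one band.
Optimal: Solara→Band A ($862M), TerraLink→Band E ($849M), ClearBand→Band C ($676M), Meridian→Band G ($972M), Pulse→Band F ($585M), NorthTel→Band D ($762M) — total 862+849+676+972+585+762 = $4706M.
Next-best assignment: Solara→Band A, TerraLink→Band E, ClearBand→Band C, Meridian→Band F, Pulse→Band G, NorthTel→Band D = $4641M.
Checked against all permutations: $4706M is optimal.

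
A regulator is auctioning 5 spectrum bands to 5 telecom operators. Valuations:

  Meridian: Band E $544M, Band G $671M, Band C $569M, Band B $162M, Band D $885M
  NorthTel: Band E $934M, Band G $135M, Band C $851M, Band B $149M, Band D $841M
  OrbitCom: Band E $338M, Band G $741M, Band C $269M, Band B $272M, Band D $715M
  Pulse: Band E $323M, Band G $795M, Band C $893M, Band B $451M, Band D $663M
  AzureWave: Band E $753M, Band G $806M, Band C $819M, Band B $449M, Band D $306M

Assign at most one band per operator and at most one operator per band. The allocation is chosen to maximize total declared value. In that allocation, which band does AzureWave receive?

This is a one-to-one assignment (maximum-weight bipartite matching).
Optimal: Meridian→Band D ($885M), NorthTel→Band E ($934M), OrbitCom→Band G ($741M), Pulse→Band C ($893M), AzureWave→Band B ($449M) — total 885+934+741+893+449 = $3902M.
Next-best assignment: Meridian→Band D, NorthTel→Band E, OrbitCom→Band G, Pulse→Band B, AzureWave→Band C = $3830M.
Every other assignment is strictly worse.
AzureWave's own top band is Band C ($819M), but forcing AzureWave→Band C and reassigning the rest optimally gives only $3830M — worse by 72.

AzureWave receives Band B.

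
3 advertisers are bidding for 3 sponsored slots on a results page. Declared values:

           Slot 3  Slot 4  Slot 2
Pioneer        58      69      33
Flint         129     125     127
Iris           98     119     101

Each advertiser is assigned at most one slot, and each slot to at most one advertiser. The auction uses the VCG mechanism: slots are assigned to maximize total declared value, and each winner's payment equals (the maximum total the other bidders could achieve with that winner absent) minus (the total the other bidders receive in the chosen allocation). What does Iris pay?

Iris pays $13.

Efficient allocation: Pioneer→Slot 3 ($58), Flint→Slot 2 ($127), Iris→Slot 4 ($119); total welfare W = $304.
Iris receives Slot 4 at value $119, so the others get W − 119 = $185.
Without Iris: best allocation of the remaining 2 bidders over all 3 slots is Pioneer→Slot 4 ($69), Flint→Slot 3 ($129), total $198.
VCG payment = (others' best without Iris) − (others' welfare with Iris) = 198 − 185 = $13.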